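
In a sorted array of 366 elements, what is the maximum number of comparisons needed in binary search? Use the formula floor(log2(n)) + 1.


Binary search halves the search space each step.
Maximum comparisons = floor(log2(366)) + 1
log2(366) = 8.5157
floor(log2(366)) = 8, so 8 + 1 = 9
Final answer: 9


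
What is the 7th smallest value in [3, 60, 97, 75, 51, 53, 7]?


Sort ascending: [3, 7, 51, 53, 60, 75, 97]
The 7th element (1-indexed) is at index 6.
Value = 97
Final answer: 97


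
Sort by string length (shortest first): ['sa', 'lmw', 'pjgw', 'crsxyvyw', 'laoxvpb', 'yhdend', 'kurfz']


Compute lengths:
  'sa' has length 2
  'lmw' has length 3
  'pjgw' has length 4
  'crsxyvyw' has length 8
  'laoxvpb' has length 7
  'yhdend' has length 6
  'kurfz' has length 5
Lengths in increasing order: 2 < 3 < 4 < 5 < 6 < 7 < 8
Listing the words in that order gives the answer.
Final answer: ['sa', 'lmw', 'pjgw', 'kurfz', 'yhdend', 'laoxvpb', 'crsxyvyw']


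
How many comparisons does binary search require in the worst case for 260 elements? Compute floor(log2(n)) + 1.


Binary search halves the search space each step.
Maximum comparisons = floor(log2(260)) + 1
log2(260) = 8.0224
floor(log2(260)) = 8, so 8 + 1 = 9
Final answer: 9


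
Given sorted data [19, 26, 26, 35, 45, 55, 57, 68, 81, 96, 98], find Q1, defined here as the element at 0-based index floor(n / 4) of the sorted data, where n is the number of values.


The list has n = 11 elements.
Q1 index = floor(11 / 4) = floor(2.75) = 2
Counting from index 0 in the sorted data, the element at index 2 is 26.
Final answer: 26


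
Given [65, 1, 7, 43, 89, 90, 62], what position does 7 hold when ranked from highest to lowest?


Sort descending: [90, 89, 65, 62, 43, 7, 1]
Find 7 in the sorted list.
7 is at position 6.
Final answer: 6


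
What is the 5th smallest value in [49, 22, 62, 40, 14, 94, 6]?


Sort ascending: [6, 14, 22, 40, 49, 62, 94]
The 5th element (1-indexed) is at index 4.
Value = 49
Final answer: 49


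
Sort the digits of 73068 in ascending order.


The number 73068 has digits: 7, 3, 0, 6, 8
Sorted: 0, 3, 6, 7, 8
Joining the sorted digits gives the result.
Final answer: 03678


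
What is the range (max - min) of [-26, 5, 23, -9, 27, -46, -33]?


Maximum value: 27
Minimum value: -46
Range = 27 - (-46) = 73
Final answer: 73


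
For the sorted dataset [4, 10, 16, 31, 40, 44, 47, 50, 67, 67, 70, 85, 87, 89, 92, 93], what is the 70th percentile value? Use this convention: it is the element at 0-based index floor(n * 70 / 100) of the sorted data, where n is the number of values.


The dataset has n = 16 elements.
Index = floor(16 * 70 / 100) = floor(1120 / 100) = floor(11.2) = 11
Counting from index 0 in the sorted data, the element at index 11 is 85.
Final answer: 85


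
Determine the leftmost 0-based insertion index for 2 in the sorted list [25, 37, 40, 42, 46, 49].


List is sorted: [25, 37, 40, 42, 46, 49]
We need the leftmost position where 2 can be inserted, i.e. the first index whose element is >= 2 (or the end of the list if none is).
Binary search with low=0, high=6 (0-based indices):
  low=0, high=6, mid=3: a[3]=42 >= 2, so high = 3
  low=0, high=3, mid=1: a[1]=37 >= 2, so high = 1
  low=0, high=1, mid=0: a[0]=25 >= 2, so high = 0
Now low = high = 0, so the insertion index is 0.
Final answer: 0


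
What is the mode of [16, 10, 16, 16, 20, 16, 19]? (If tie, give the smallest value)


Count the frequency of each value:
  10 appears 1 time(s)
  16 appears 4 time(s)
  19 appears 1 time(s)
  20 appears 1 time(s)
Maximum frequency is 4.
Only 16 reaches that frequency, so it is the mode.
Final answer: 16


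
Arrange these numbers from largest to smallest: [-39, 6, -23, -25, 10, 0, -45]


Original list: [-39, 6, -23, -25, 10, 0, -45]
Repeatedly take the largest remaining element:
  Remaining [-39, 6, -23, -25, 10, 0, -45] -> largest is 10
  Remaining [-39, 6, -23, -25, 0, -45] -> largest is 6
  Remaining [-39, -23, -25, 0, -45] -> largest is 0
  Remaining [-39, -23, -25, -45] -> largest is -23
  Remaining [-39, -25, -45] -> largest is -25
  Remaining [-39, -45] -> largest is -39
  Remaining [-45] -> largest is -45
Collecting the picks in order gives the descending list.
Final answer: [10, 6, 0, -23, -25, -39, -45]


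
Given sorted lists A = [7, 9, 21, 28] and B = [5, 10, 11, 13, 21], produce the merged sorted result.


List A: [7, 9, 21, 28]
List B: [5, 10, 11, 13, 21]
Repeatedly compare the front elements and take the smaller:
  7 vs 5 -> take 5
  7 vs 10 -> take 7
  9 vs 10 -> take 9
  21 vs 10 -> take 10
  21 vs 11 -> take 11
  21 vs 13 -> take 13
  21 vs 21 -> take 21
  28 vs 21 -> take 21
  B is exhausted; append the rest of A: [28]
Final answer: [5, 7, 9, 10, 11, 13, 21, 21, 28]


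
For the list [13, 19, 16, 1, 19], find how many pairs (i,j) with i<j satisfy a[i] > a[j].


For each element, count the later elements that are smaller than it:
  13 (index 0): smaller elements after it = [1] -> 1
  19 (index 1): smaller elements after it = [16, 1] -> 2
  16 (index 2): smaller elements after it = [1] -> 1
  1 (index 3): smaller elements after it = [] -> 0
Total inversions = 1 + 2 + 1 + 0 = 4
Final answer: 4


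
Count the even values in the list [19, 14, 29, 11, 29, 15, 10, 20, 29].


Check each element:
  19 is odd
  14 is even
  29 is odd
  11 is odd
  29 is odd
  15 is odd
  10 is even
  20 is even
  29 is odd
Evens: [14, 10, 20]
Count of evens = 3
Final answer: 3


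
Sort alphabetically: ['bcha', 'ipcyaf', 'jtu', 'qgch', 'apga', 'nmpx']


Compare strings character by character (the first differing letter decides):
  'apga' < 'bcha' since 'a' < 'b' at position 1
  'bcha' < 'ipcyaf' since 'b' < 'i' at position 1
  'ipcyaf' < 'jtu' since 'i' < 'j' at position 1
  'jtu' < 'nmpx' since 'j' < 'n' at position 1
  'nmpx' < 'qgch' since 'n' < 'q' at position 1
Chaining these comparisons gives the alphabetical order.
Final answer: ['apga', 'bcha', 'ipcyaf', 'jtu', 'nmpx', 'qgch']


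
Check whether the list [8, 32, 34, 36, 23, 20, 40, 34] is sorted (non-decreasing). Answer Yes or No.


Check consecutive pairs:
  8 <= 32? True
  32 <= 34? True
  34 <= 36? True
  36 <= 23? False
  23 <= 20? False
  20 <= 40? True
  40 <= 34? False
3 consecutive pair(s) are out of order, so the list is not sorted.
Final answer: No


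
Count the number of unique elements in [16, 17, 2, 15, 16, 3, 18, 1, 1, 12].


List all unique values:
Distinct values: [1, 2, 3, 12, 15, 16, 17, 18]
Count = 8
Final answer: 8


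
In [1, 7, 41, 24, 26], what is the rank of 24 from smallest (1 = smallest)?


Sort ascending: [1, 7, 24, 26, 41]
Find 24 in the sorted list.
24 is at position 3 (1-indexed).
Final answer: 3


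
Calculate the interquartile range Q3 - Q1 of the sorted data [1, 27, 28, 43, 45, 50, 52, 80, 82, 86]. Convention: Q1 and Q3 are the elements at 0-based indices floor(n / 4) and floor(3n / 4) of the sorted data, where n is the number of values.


The data has n = 10 elements.
Q1 index = floor(10 / 4) = floor(2.5) = 2; Q3 index = floor(3 * 10 / 4) = floor(7.5) = 7
Q1 = element at index 2 = 28
Q3 = element at index 7 = 80
IQR = 80 - 28 = 52
Final answer: 52


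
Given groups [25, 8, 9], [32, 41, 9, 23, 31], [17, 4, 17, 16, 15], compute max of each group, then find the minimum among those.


Find max of each group:
  Group 1: [25, 8, 9] -> max = 25
  Group 2: [32, 41, 9, 23, 31] -> max = 41
  Group 3: [17, 4, 17, 16, 15] -> max = 17
Maxes: [25, 41, 17]
Minimum of maxes = 17
Final answer: 17


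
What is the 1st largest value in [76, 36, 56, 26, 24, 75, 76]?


Sort descending: [76, 76, 75, 56, 36, 26, 24]
The 1st element (1-indexed) is at index 0.
Value = 76
Final answer: 76


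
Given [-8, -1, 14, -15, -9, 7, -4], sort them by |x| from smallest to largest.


Compute absolute values:
  |-8| = 8
  |-1| = 1
  |14| = 14
  |-15| = 15
  |-9| = 9
  |7| = 7
  |-4| = 4
Absolute values in increasing order: 1 < 4 < 7 < 8 < 9 < 14 < 15
Listing the original numbers in that order gives the answer.
Final answer: [-1, -4, 7, -8, -9, 14, -15]


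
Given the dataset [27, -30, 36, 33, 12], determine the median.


First, sort the list: [-30, 12, 27, 33, 36]
The list has 5 elements (odd count).
The middle index is 2 (0-based), and the element there is 27.
Final answer: 27


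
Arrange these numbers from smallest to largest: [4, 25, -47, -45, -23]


Original list: [4, 25, -47, -45, -23]
Repeatedly take the smallest remaining element:
  Remaining [4, 25, -47, -45, -23] -> smallest is -47
  Remaining [4, 25, -45, -23] -> smallest is -45
  Remaining [4, 25, -23] -> smallest is -23
  Remaining [4, 25] -> smallest is 4
  Remaining [25] -> smallest is 25
Collecting the picks in order gives the sorted list.
Final answer: [-47, -45, -23, 4, 25]


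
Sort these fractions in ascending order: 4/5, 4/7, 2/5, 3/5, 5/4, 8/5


Convert to decimal for comparison:
  4/5 = 0.8
  4/7 = 0.5714
  2/5 = 0.4
  3/5 = 0.6
  5/4 = 1.25
  8/5 = 1.6
Decimals in increasing order: 0.4 < 0.5714 < 0.6 < 0.8 < 1.25 < 1.6
Writing each back as its fraction gives the sorted order.
Final answer: 2/5, 4/7, 3/5, 4/5, 5/4, 8/5


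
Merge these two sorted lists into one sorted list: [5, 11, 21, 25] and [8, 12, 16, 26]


List A: [5, 11, 21, 25]
List B: [8, 12, 16, 26]
Repeatedly compare the front elements and take the smaller:
  5 vs 8 -> take 5
  11 vs 8 -> take 8
  11 vs 12 -> take 11
  21 vs 12 -> take 12
  21 vs 16 -> take 16
  21 vs 26 -> take 21
  25 vs 26 -> take 25
  A is exhausted; append the rest of B: [26]
Final answer: [5, 8, 11, 12, 16, 21, 25, 26]


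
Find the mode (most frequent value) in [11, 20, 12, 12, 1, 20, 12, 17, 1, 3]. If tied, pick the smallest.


Count the frequency of each value:
  1 appears 2 time(s)
  3 appears 1 time(s)
  11 appears 1 time(s)
  12 appears 3 time(s)
  17 appears 1 time(s)
  20 appears 2 time(s)
Maximum frequency is 3.
Only 12 reaches that frequency, so it is the mode.
Final answer: 12


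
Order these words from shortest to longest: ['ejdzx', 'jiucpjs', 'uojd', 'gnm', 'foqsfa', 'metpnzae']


Compute lengths:
  'ejdzx' has length 5
  'jiucpjs' has length 7
  'uojd' has length 4
  'gnm' has length 3
  'foqsfa' has length 6
  'metpnzae' has length 8
Lengths in increasing order: 3 < 4 < 5 < 6 < 7 < 8
Listing the words in that order gives the answer.
Final answer: ['gnm', 'uojd', 'ejdzx', 'foqsfa', 'jiucpjs', 'metpnzae']


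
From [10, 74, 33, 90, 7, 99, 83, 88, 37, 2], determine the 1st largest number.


Sort descending: [99, 90, 88, 83, 74, 37, 33, 10, 7, 2]
The 1st element (1-indexed) is at index 0.
Value = 99
Final answer: 99


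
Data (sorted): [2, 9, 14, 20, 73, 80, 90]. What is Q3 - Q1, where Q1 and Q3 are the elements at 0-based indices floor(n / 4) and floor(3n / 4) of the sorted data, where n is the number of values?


The data has n = 7 elements.
Q1 index = floor(7 / 4) = floor(1.75) = 1; Q3 index = floor(3 * 7 / 4) = floor(5.25) = 5
Q1 = element at index 1 = 9
Q3 = element at index 5 = 80
IQR = 80 - 9 = 71
Final answer: 71


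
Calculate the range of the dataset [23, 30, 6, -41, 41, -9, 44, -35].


Maximum value: 44
Minimum value: -41
Range = 44 - (-41) = 85
Final answer: 85


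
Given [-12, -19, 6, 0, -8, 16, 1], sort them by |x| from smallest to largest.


Compute absolute values:
  |-12| = 12
  |-19| = 19
  |6| = 6
  |0| = 0
  |-8| = 8
  |16| = 16
  |1| = 1
Absolute values in increasing order: 0 < 1 < 6 < 8 < 12 < 16 < 19
Listing the original numbers in that order gives the answer.
Final answer: [0, 1, 6, -8, -12, 16, -19]


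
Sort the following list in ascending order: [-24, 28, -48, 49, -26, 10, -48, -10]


Original list: [-24, 28, -48, 49, -26, 10, -48, -10]
Repeatedly take the smallest remaining element:
  Remaining [-24, 28, -48, 49, -26, 10, -48, -10] -> smallest is -48
  Remaining [-24, 28, 49, -26, 10, -48, -10] -> smallest is -48
  Remaining [-24, 28, 49, -26, 10, -10] -> smallest is -26
  Remaining [-24, 28, 49, 10, -10] -> smallest is -24
  Remaining [28, 49, 10, -10] -> smallest is -10
  Remaining [28, 49, 10] -> smallest is 10
  Remaining [28, 49] -> smallest is 28
  Remaining [49] -> smallest is 49
Collecting the picks in order gives the sorted list.
Final answer: [-48, -48, -26, -24, -10, 10, 28, 49]


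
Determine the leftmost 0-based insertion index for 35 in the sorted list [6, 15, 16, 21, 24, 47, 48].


List is sorted: [6, 15, 16, 21, 24, 47, 48]
We need the leftmost position where 35 can be inserted, i.e. the first index whose element is >= 35 (or the end of the list if none is).
Binary search with low=0, high=7 (0-based indices):
  low=0, high=7, mid=3: a[3]=21 < 35, so low = 4
  low=4, high=7, mid=5: a[5]=47 >= 35, so high = 5
  low=4, high=5, mid=4: a[4]=24 < 35, so low = 5
Now low = high = 5, so the insertion index is 5.
Final answer: 5


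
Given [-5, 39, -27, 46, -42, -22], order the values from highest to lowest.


Original list: [-5, 39, -27, 46, -42, -22]
Repeatedly take the largest remaining element:
  Remaining [-5, 39, -27, 46, -42, -22] -> largest is 46
  Remaining [-5, 39, -27, -42, -22] -> largest is 39
  Remaining [-5, -27, -42, -22] -> largest is -5
  Remaining [-27, -42, -22] -> largest is -22
  Remaining [-27, -42] -> largest is -27
  Remaining [-42] -> largest is -42
Collecting the picks in order gives the descending list.
Final answer: [46, 39, -5, -22, -27, -42]


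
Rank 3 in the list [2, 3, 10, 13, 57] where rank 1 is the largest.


Sort descending: [57, 13, 10, 3, 2]
Find 3 in the sorted list.
3 is at position 4.
Final answer: 4


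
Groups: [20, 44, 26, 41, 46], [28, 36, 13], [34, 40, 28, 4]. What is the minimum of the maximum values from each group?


Find max of each group:
  Group 1: [20, 44, 26, 41, 46] -> max = 46
  Group 2: [28, 36, 13] -> max = 36
  Group 3: [34, 40, 28, 4] -> max = 40
Maxes: [46, 36, 40]
Minimum of maxes = 36
Final answer: 36


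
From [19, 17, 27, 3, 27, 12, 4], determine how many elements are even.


Check each element:
  19 is odd
  17 is odd
  27 is odd
  3 is odd
  27 is odd
  12 is even
  4 is even
Evens: [12, 4]
Count of evens = 2
Final answer: 2


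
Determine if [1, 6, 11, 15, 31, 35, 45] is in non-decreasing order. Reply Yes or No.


Check consecutive pairs:
  1 <= 6? True
  6 <= 11? True
  11 <= 15? True
  15 <= 31? True
  31 <= 35? True
  35 <= 45? True
Every consecutive pair is in order, so the list is non-decreasing.
Final answer: Yes


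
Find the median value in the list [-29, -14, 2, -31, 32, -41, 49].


First, sort the list: [-41, -31, -29, -14, 2, 32, 49]
The list has 7 elements (odd count).
The middle index is 3 (0-based), and the element there is -14.
Final answer: -14


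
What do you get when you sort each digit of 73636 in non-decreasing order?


The number 73636 has digits: 7, 3, 6, 3, 6
Sorted: 3, 3, 6, 6, 7
Joining the sorted digits gives the result.
Final answer: 33667


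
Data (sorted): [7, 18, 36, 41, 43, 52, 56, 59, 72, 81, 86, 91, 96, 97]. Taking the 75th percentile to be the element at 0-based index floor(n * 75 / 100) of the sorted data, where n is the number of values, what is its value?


The dataset has n = 14 elements.
Index = floor(14 * 75 / 100) = floor(1050 / 100) = floor(10.5) = 10
Counting from index 0 in the sorted data, the element at index 10 is 86.
Final answer: 86


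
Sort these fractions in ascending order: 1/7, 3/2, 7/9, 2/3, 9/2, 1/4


Convert to decimal for comparison:
  1/7 = 0.1429
  3/2 = 1.5
  7/9 = 0.7778
  2/3 = 0.6667
  9/2 = 4.5
  1/4 = 0.25
Decimals in increasing order: 0.1429 < 0.25 < 0.6667 < 0.7778 < 1.5 < 4.5
Writing each back as its fraction gives the sorted order.
Final answer: 1/7, 1/4, 2/3, 7/9, 3/2, 9/2


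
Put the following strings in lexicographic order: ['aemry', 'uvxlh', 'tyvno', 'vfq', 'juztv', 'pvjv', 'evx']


Compare strings character by character (the first differing letter decides):
  'aemry' < 'evx' since 'a' < 'e' at position 1
  'evx' < 'juztv' since 'e' < 'j' at position 1
  'juztv' < 'pvjv' since 'j' < 'p' at position 1
  'pvjv' < 'tyvno' since 'p' < 't' at position 1
  'tyvno' < 'uvxlh' since 't' < 'u' at position 1
  'uvxlh' < 'vfq' since 'u' < 'v' at position 1
Chaining these comparisons gives the alphabetical order.
Final answer: ['aemry', 'evx', 'juztv', 'pvjv', 'tyvno', 'uvxlh', 'vfq']


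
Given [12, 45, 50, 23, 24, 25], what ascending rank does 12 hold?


Sort ascending: [12, 23, 24, 25, 45, 50]
Find 12 in the sorted list.
12 is at position 1 (1-indexed).
Final answer: 1


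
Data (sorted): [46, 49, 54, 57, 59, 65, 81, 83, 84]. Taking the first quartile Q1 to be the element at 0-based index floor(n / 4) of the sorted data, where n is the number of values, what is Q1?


The list has n = 9 elements.
Q1 index = floor(9 / 4) = floor(2.25) = 2
Counting from index 0 in the sorted data, the element at index 2 is 54.
Final answer: 54


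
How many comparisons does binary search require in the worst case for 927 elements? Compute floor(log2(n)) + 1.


Binary search halves the search space each step.
Maximum comparisons = floor(log2(927)) + 1
log2(927) = 9.8564
floor(log2(927)) = 9, so 9 + 1 = 10
Final answer: 10


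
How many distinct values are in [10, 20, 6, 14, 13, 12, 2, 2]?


List all unique values:
Distinct values: [2, 6, 10, 12, 13, 14, 20]
Count = 7
Final answer: 7


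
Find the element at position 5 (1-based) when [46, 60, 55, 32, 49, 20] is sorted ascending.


Sort ascending: [20, 32, 46, 49, 55, 60]
The 5th element (1-indexed) is at index 4.
Value = 55
Final answer: 55


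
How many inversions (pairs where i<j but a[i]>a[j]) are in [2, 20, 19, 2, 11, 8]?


For each element, count the later elements that are smaller than it:
  2 (index 0): smaller elements after it = [] -> 0
  20 (index 1): smaller elements after it = [19, 2, 11, 8] -> 4
  19 (index 2): smaller elements after it = [2, 11, 8] -> 3
  2 (index 3): smaller elements after it = [] -> 0
  11 (index 4): smaller elements after it = [8] -> 1
Total inversions = 0 + 4 + 3 + 0 + 1 = 8
Final answer: 8


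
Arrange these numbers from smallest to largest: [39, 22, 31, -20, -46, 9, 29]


Original list: [39, 22, 31, -20, -46, 9, 29]
Repeatedly take the smallest remaining element:
  Remaining [39, 22, 31, -20, -46, 9, 29] -> smallest is -46
  Remaining [39, 22, 31, -20, 9, 29] -> smallest is -20
  Remaining [39, 22, 31, 9, 29] -> smallest is 9
  Remaining [39, 22, 31, 29] -> smallest is 22
  Remaining [39, 31, 29] -> smallest is 29
  Remaining [39, 31] -> smallest is 31
  Remaining [39] -> smallest is 39
Collecting the picks in order gives the sorted list.
Final answer: [-46, -20, 9, 22, 29, 31, 39]


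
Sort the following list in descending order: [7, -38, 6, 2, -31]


Original list: [7, -38, 6, 2, -31]
Repeatedly take the largest remaining element:
  Remaining [7, -38, 6, 2, -31] -> largest is 7
  Remaining [-38, 6, 2, -31] -> largest is 6
  Remaining [-38, 2, -31] -> largest is 2
  Remaining [-38, -31] -> largest is -31
  Remaining [-38] -> largest is -38
Collecting the picks in order gives the descending list.
Final answer: [7, 6, 2, -31, -38]


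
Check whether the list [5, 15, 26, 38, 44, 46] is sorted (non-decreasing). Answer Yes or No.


Check consecutive pairs:
  5 <= 15? True
  15 <= 26? True
  26 <= 38? True
  38 <= 44? True
  44 <= 46? True
Every consecutive pair is in order, so the list is non-decreasing.
Final answer: Yes


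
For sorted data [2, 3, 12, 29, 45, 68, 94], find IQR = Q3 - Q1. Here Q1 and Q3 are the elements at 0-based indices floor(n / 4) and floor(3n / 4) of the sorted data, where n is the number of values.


The data has n = 7 elements.
Q1 index = floor(7 / 4) = floor(1.75) = 1; Q3 index = floor(3 * 7 / 4) = floor(5.25) = 5
Q1 = element at index 1 = 3
Q3 = element at index 5 = 68
IQR = 68 - 3 = 65
Final answer: 65


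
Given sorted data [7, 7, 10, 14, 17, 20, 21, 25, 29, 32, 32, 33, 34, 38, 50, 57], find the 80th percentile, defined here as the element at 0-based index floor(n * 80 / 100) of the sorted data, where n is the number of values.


The dataset has n = 16 elements.
Index = floor(16 * 80 / 100) = floor(1280 / 100) = floor(12.8) = 12
Counting from index 0 in the sorted data, the element at index 12 is 34.
Final answer: 34


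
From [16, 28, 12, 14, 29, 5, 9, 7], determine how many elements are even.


Check each element:
  16 is even
  28 is even
  12 is even
  14 is even
  29 is odd
  5 is odd
  9 is odd
  7 is odd
Evens: [16, 28, 12, 14]
Count of evens = 4
Final answer: 4


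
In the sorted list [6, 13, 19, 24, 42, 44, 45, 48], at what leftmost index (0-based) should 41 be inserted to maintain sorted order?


List is sorted: [6, 13, 19, 24, 42, 44, 45, 48]
We need the leftmost position where 41 can be inserted, i.e. the first index whose element is >= 41 (or the end of the list if none is).
Binary search with low=0, high=8 (0-based indices):
  low=0, high=8, mid=4: a[4]=42 >= 41, so high = 4
  low=0, high=4, mid=2: a[2]=19 < 41, so low = 3
  low=3, high=4, mid=3: a[3]=24 < 41, so low = 4
Now low = high = 4, so the insertion index is 4.
Final answer: 4


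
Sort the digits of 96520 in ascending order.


The number 96520 has digits: 9, 6, 5, 2, 0
Sorted: 0, 2, 5, 6, 9
Joining the sorted digits gives the result.
Final answer: 02569


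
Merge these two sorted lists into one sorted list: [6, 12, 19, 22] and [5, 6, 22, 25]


List A: [6, 12, 19, 22]
List B: [5, 6, 22, 25]
Repeatedly compare the front elements and take the smaller:
  6 vs 5 -> take 5
  6 vs 6 -> take 6
  12 vs 6 -> take 6
  12 vs 22 -> take 12
  19 vs 22 -> take 19
  22 vs 22 -> take 22
  A is exhausted; append the rest of B: [22, 25]
Final answer: [5, 6, 6, 12, 19, 22, 22, 25]


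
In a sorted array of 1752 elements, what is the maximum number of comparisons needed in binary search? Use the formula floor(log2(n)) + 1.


Binary search halves the search space each step.
Maximum comparisons = floor(log2(1752)) + 1
log2(1752) = 10.7748
floor(log2(1752)) = 10, so 10 + 1 = 11
Final answer: 11


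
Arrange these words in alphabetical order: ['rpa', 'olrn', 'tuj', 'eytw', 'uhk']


Compare strings character by character (the first differing letter decides):
  'eytw' < 'olrn' since 'e' < 'o' at position 1
  'olrn' < 'rpa' since 'o' < 'r' at position 1
  'rpa' < 'tuj' since 'r' < 't' at position 1
  'tuj' < 'uhk' since 't' < 'u' at position 1
Chaining these comparisons gives the alphabetical order.
Final answer: ['eytw', 'olrn', 'rpa', 'tuj', 'uhk']


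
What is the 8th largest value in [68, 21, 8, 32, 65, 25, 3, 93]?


Sort descending: [93, 68, 65, 32, 25, 21, 8, 3]
The 8th element (1-indexed) is at index 7.
Value = 3
Final answer: 3


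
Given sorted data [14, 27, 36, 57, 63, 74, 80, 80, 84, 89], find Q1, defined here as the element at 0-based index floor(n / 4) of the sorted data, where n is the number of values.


The list has n = 10 elements.
Q1 index = floor(10 / 4) = floor(2.5) = 2
Counting from index 0 in the sorted data, the element at index 2 is 36.
Final answer: 36


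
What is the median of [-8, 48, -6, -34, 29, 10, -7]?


First, sort the list: [-34, -8, -7, -6, 10, 29, 48]
The list has 7 elements (odd count).
The middle index is 3 (0-based), and the element there is -6.
Final answer: -6


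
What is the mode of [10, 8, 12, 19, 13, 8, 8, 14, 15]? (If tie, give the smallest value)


Count the frequency of each value:
  8 appears 3 time(s)
  10 appears 1 time(s)
  12 appears 1 time(s)
  13 appears 1 time(s)
  14 appears 1 time(s)
  15 appears 1 time(s)
  19 appears 1 time(s)
Maximum frequency is 3.
Only 8 reaches that frequency, so it is the mode.
Final answer: 8


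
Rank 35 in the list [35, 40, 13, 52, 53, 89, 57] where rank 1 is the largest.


Sort descending: [89, 57, 53, 52, 40, 35, 13]
Find 35 in the sorted list.
35 is at position 6.
Final answer: 6


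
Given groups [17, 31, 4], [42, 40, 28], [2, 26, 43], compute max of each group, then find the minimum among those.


Find max of each group:
  Group 1: [17, 31, 4] -> max = 31
  Group 2: [42, 40, 28] -> max = 42
  Group 3: [2, 26, 43] -> max = 43
Maxes: [31, 42, 43]
Minimum of maxes = 31
Final answer: 31


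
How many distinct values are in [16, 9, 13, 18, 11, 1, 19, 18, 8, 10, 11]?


List all unique values:
Distinct values: [1, 8, 9, 10, 11, 13, 16, 18, 19]
Count = 9
Final answer: 9


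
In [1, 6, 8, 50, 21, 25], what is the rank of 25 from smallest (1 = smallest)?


Sort ascending: [1, 6, 8, 21, 25, 50]
Find 25 in the sorted list.
25 is at position 5 (1-indexed).
Final answer: 5


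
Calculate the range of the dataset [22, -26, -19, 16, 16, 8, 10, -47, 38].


Maximum value: 38
Minimum value: -47
Range = 38 - (-47) = 85
Final answer: 85


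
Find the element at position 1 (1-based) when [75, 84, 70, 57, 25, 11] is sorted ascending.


Sort ascending: [11, 25, 57, 70, 75, 84]
The 1st element (1-indexed) is at index 0.
Value = 11
Final answer: 11


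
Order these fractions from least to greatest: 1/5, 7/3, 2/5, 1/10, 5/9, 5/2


Convert to decimal for comparison:
  1/5 = 0.2
  7/3 = 2.3333
  2/5 = 0.4
  1/10 = 0.1
  5/9 = 0.5556
  5/2 = 2.5
Decimals in increasing order: 0.1 < 0.2 < 0.4 < 0.5556 < 2.3333 < 2.5
Writing each back as its fraction gives the sorted order.
Final answer: 1/10, 1/5, 2/5, 5/9, 7/3, 5/2


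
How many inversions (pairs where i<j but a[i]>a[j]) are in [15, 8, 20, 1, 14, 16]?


For each element, count the later elements that are smaller than it:
  15 (index 0): smaller elements after it = [8, 1, 14] -> 3
  8 (index 1): smaller elements after it = [1] -> 1
  20 (index 2): smaller elements after it = [1, 14, 16] -> 3
  1 (index 3): smaller elements after it = [] -> 0
  14 (index 4): smaller elements after it = [] -> 0
Total inversions = 3 + 1 + 3 + 0 + 0 = 7
Final answer: 7


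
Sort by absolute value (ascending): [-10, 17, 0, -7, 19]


Compute absolute values:
  |-10| = 10
  |17| = 17
  |0| = 0
  |-7| = 7
  |19| = 19
Absolute values in increasing order: 0 < 7 < 10 < 17 < 19
Listing the original numbers in that order gives the answer.
Final answer: [0, -7, -10, 17, 19]


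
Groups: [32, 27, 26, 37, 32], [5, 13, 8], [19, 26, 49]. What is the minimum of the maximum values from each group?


Find max of each group:
  Group 1: [32, 27, 26, 37, 32] -> max = 37
  Group 2: [5, 13, 8] -> max = 13
  Group 3: [19, 26, 49] -> max = 49
Maxes: [37, 13, 49]
Minimum of maxes = 13
Final answer: 13


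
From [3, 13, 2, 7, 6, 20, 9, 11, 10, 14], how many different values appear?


List all unique values:
Distinct values: [2, 3, 6, 7, 9, 10, 11, 13, 14, 20]
Count = 10
Final answer: 10


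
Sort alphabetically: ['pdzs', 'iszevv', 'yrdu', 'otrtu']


Compare strings character by character (the first differing letter decides):
  'iszevv' < 'otrtu' since 'i' < 'o' at position 1
  'otrtu' < 'pdzs' since 'o' < 'p' at position 1
  'pdzs' < 'yrdu' since 'p' < 'y' at position 1
Chaining these comparisons gives the alphabetical order.
Final answer: ['iszevv', 'otrtu', 'pdzs', 'yrdu']


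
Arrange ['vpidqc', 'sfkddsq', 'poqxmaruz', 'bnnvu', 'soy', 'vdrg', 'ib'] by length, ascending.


Compute lengths:
  'vpidqc' has length 6
  'sfkddsq' has length 7
  'poqxmaruz' has length 9
  'bnnvu' has length 5
  'soy' has length 3
  'vdrg' has length 4
  'ib' has length 2
Lengths in increasing order: 2 < 3 < 4 < 5 < 6 < 7 < 9
Listing the words in that order gives the answer.
Final answer: ['ib', 'soy', 'vdrg', 'bnnvu', 'vpidqc', 'sfkddsq', 'poqxmaruz']


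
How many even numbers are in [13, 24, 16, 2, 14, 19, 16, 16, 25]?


Check each element:
  13 is odd
  24 is even
  16 is even
  2 is even
  14 is even
  19 is odd
  16 is even
  16 is even
  25 is odd
Evens: [24, 16, 2, 14, 16, 16]
Count of evens = 6
Final answer: 6


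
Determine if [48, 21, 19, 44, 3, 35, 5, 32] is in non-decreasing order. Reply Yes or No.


Check consecutive pairs:
  48 <= 21? False
  21 <= 19? False
  19 <= 44? True
  44 <= 3? False
  3 <= 35? True
  35 <= 5? False
  5 <= 32? True
4 consecutive pair(s) are out of order, so the list is not sorted.
Final answer: No


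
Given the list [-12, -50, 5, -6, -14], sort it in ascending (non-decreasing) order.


Original list: [-12, -50, 5, -6, -14]
Repeatedly take the smallest remaining element:
  Remaining [-12, -50, 5, -6, -14] -> smallest is -50
  Remaining [-12, 5, -6, -14] -> smallest is -14
  Remaining [-12, 5, -6] -> smallest is -12
  Remaining [5, -6] -> smallest is -6
  Remaining [5] -> smallest is 5
Collecting the picks in order gives the sorted list.
Final answer: [-50, -14, -12, -6, 5]


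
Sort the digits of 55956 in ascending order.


The number 55956 has digits: 5, 5, 9, 5, 6
Sorted: 5, 5, 5, 6, 9
Joining the sorted digits gives the result.
Final answer: 55569


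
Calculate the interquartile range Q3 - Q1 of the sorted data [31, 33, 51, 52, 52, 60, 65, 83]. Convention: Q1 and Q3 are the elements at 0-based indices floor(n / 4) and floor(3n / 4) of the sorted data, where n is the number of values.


The data has n = 8 elements.
Q1 index = floor(8 / 4) = floor(2) = 2; Q3 index = floor(3 * 8 / 4) = floor(6) = 6
Q1 = element at index 2 = 51
Q3 = element at index 6 = 65
IQR = 65 - 51 = 14
Final answer: 14


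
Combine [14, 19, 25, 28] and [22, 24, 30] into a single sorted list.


List A: [14, 19, 25, 28]
List B: [22, 24, 30]
Repeatedly compare the front elements and take the smaller:
  14 vs 22 -> take 14
  19 vs 22 -> take 19
  25 vs 22 -> take 22
  25 vs 24 -> take 24
  25 vs 30 -> take 25
  28 vs 30 -> take 28
  A is exhausted; append the rest of B: [30]
Final answer: [14, 19, 22, 24, 25, 28, 30]


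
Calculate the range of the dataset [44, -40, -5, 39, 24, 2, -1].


Maximum value: 44
Minimum value: -40
Range = 44 - (-40) = 84
Final answer: 84


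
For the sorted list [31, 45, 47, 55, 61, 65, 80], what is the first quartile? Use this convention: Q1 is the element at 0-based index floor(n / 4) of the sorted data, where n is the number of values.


The list has n = 7 elements.
Q1 index = floor(7 / 4) = floor(1.75) = 1
Counting from index 0 in the sorted data, the element at index 1 is 45.
Final answer: 45


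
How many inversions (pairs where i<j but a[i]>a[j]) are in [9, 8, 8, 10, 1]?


For each element, count the later elements that are smaller than it:
  9 (index 0): smaller elements after it = [8, 8, 1] -> 3
  8 (index 1): smaller elements after it = [1] -> 1
  8 (index 2): smaller elements after it = [1] -> 1
  10 (index 3): smaller elements after it = [1] -> 1
Total inversions = 3 + 1 + 1 + 1 = 6
Final answer: 6


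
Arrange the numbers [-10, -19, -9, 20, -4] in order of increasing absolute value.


Compute absolute values:
  |-10| = 10
  |-19| = 19
  |-9| = 9
  |20| = 20
  |-4| = 4
Absolute values in increasing order: 4 < 9 < 10 < 19 < 20
Listing the original numbers in that order gives the answer.
Final answer: [-4, -9, -10, -19, 20]


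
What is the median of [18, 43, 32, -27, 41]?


First, sort the list: [-27, 18, 32, 41, 43]
The list has 5 elements (odd count).
The middle index is 2 (0-based), and the element there is 32.
Final answer: 32


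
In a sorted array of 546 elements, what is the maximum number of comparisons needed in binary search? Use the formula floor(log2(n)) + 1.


Binary search halves the search space each step.
Maximum comparisons = floor(log2(546)) + 1
log2(546) = 9.0928
floor(log2(546)) = 9, so 9 + 1 = 10
Final answer: 10


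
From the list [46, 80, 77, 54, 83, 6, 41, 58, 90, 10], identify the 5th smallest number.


Sort ascending: [6, 10, 41, 46, 54, 58, 77, 80, 83, 90]
The 5th element (1-indexed) is at index 4.
Value = 54
Final answer: 54


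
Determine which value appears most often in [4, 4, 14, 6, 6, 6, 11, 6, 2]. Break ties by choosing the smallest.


Count the frequency of each value:
  2 appears 1 time(s)
  4 appears 2 time(s)
  6 appears 4 time(s)
  11 appears 1 time(s)
  14 appears 1 time(s)
Maximum frequency is 4.
Only 6 reaches that frequency, so it is the mode.
Final answer: 6


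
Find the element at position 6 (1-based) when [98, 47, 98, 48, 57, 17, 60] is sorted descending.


Sort descending: [98, 98, 60, 57, 48, 47, 17]
The 6th element (1-indexed) is at index 5.
Value = 47
Final answer: 47


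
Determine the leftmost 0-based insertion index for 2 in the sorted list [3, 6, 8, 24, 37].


List is sorted: [3, 6, 8, 24, 37]
We need the leftmost position where 2 can be inserted, i.e. the first index whose element is >= 2 (or the end of the list if none is).
Binary search with low=0, high=5 (0-based indices):
  low=0, high=5, mid=2: a[2]=8 >= 2, so high = 2
  low=0, high=2, mid=1: a[1]=6 >= 2, so high = 1
  low=0, high=1, mid=0: a[0]=3 >= 2, so high = 0
Now low = high = 0, so the insertion index is 0.
Final answer: 0


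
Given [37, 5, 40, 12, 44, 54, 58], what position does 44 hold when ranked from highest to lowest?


Sort descending: [58, 54, 44, 40, 37, 12, 5]
Find 44 in the sorted list.
44 is at position 3.
Final answer: 3


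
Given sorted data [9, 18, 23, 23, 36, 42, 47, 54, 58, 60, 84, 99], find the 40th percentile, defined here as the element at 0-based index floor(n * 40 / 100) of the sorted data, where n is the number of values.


The dataset has n = 12 elements.
Index = floor(12 * 40 / 100) = floor(480 / 100) = floor(4.8) = 4
Counting from index 0 in the sorted data, the element at index 4 is 36.
Final answer: 36


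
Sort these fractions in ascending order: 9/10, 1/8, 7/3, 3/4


Convert to decimal for comparison:
  9/10 = 0.9
  1/8 = 0.125
  7/3 = 2.3333
  3/4 = 0.75
Decimals in increasing order: 0.125 < 0.75 < 0.9 < 2.3333
Writing each back as its fraction gives the sorted order.
Final answer: 1/8, 3/4, 9/10, 7/3


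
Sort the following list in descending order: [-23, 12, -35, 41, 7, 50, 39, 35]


Original list: [-23, 12, -35, 41, 7, 50, 39, 35]
Repeatedly take the largest remaining element:
  Remaining [-23, 12, -35, 41, 7, 50, 39, 35] -> largest is 50
  Remaining [-23, 12, -35, 41, 7, 39, 35] -> largest is 41
  Remaining [-23, 12, -35, 7, 39, 35] -> largest is 39
  Remaining [-23, 12, -35, 7, 35] -> largest is 35
  Remaining [-23, 12, -35, 7] -> largest is 12
  Remaining [-23, -35, 7] -> largest is 7
  Remaining [-23, -35] -> largest is -23
  Remaining [-35] -> largest is -35
Collecting the picks in order gives the descending list.
Final answer: [50, 41, 39, 35, 12, 7, -23, -35]


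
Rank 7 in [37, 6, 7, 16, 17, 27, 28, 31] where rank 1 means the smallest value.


Sort ascending: [6, 7, 16, 17, 27, 28, 31, 37]
Find 7 in the sorted list.
7 is at position 2 (1-indexed).
Final answer: 2


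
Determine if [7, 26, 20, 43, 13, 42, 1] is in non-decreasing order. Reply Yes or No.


Check consecutive pairs:
  7 <= 26? True
  26 <= 20? False
  20 <= 43? True
  43 <= 13? False
  13 <= 42? True
  42 <= 1? False
3 consecutive pair(s) are out of order, so the list is not sorted.
Final answer: No


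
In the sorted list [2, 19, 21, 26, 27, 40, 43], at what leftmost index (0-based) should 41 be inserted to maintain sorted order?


List is sorted: [2, 19, 21, 26, 27, 40, 43]
We need the leftmost position where 41 can be inserted, i.e. the first index whose element is >= 41 (or the end of the list if none is).
Binary search with low=0, high=7 (0-based indices):
  low=0, high=7, mid=3: a[3]=26 < 41, so low = 4
  low=4, high=7, mid=5: a[5]=40 < 41, so low = 6
  low=6, high=7, mid=6: a[6]=43 >= 41, so high = 6
Now low = high = 6, so the insertion index is 6.
Final answer: 6


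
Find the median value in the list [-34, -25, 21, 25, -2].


First, sort the list: [-34, -25, -2, 21, 25]
The list has 5 elements (odd count).
The middle index is 2 (0-based), and the element there is -2.
Final answer: -2


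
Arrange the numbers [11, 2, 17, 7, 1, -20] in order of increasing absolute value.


Compute absolute values:
  |11| = 11
  |2| = 2
  |17| = 17
  |7| = 7
  |1| = 1
  |-20| = 20
Absolute values in increasing order: 1 < 2 < 7 < 11 < 17 < 20
Listing the original numbers in that order gives the answer.
Final answer: [1, 2, 7, 11, 17, -20]


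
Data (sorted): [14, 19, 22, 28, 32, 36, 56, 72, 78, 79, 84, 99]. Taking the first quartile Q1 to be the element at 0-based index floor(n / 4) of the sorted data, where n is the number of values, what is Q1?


The list has n = 12 elements.
Q1 index = floor(12 / 4) = floor(3) = 3
Counting from index 0 in the sorted data, the element at index 3 is 28.
Final answer: 28


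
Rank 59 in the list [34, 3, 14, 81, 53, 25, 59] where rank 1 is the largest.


Sort descending: [81, 59, 53, 34, 25, 14, 3]
Find 59 in the sorted list.
59 is at position 2.
Final answer: 2


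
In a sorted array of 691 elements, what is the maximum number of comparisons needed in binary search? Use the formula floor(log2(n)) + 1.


Binary search halves the search space each step.
Maximum comparisons = floor(log2(691)) + 1
log2(691) = 9.4325
floor(log2(691)) = 9, so 9 + 1 = 10
Final answer: 10


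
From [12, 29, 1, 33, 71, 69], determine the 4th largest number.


Sort descending: [71, 69, 33, 29, 12, 1]
The 4th element (1-indexed) is at index 3.
Value = 29
Final answer: 29


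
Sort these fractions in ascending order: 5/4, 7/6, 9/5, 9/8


Convert to decimal for comparison:
  5/4 = 1.25
  7/6 = 1.1667
  9/5 = 1.8
  9/8 = 1.125
Decimals in increasing order: 1.125 < 1.1667 < 1.25 < 1.8
Writing each back as its fraction gives the sorted order.
Final answer: 9/8, 7/6, 5/4, 9/5


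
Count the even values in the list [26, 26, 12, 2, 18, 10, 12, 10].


Check each element:
  26 is even
  26 is even
  12 is even
  2 is even
  18 is even
  10 is even
  12 is even
  10 is even
Evens: [26, 26, 12, 2, 18, 10, 12, 10]
Count of evens = 8
Final answer: 8


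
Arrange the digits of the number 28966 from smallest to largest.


The number 28966 has digits: 2, 8, 9, 6, 6
Sorted: 2, 6, 6, 8, 9
Joining the sorted digits gives the result.
Final answer: 26689


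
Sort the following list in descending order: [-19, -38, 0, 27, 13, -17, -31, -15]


Original list: [-19, -38, 0, 27, 13, -17, -31, -15]
Repeatedly take the largest remaining element:
  Remaining [-19, -38, 0, 27, 13, -17, -31, -15] -> largest is 27
  Remaining [-19, -38, 0, 13, -17, -31, -15] -> largest is 13
  Remaining [-19, -38, 0, -17, -31, -15] -> largest is 0
  Remaining [-19, -38, -17, -31, -15] -> largest is -15
  Remaining [-19, -38, -17, -31] -> largest is -17
  Remaining [-19, -38, -31] -> largest is -19
  Remaining [-38, -31] -> largest is -31
  Remaining [-38] -> largest is -38
Collecting the picks in order gives the descending list.
Final answer: [27, 13, 0, -15, -17, -19, -31, -38]


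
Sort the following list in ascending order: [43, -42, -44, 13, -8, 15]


Original list: [43, -42, -44, 13, -8, 15]
Repeatedly take the smallest remaining element:
  Remaining [43, -42, -44, 13, -8, 15] -> smallest is -44
  Remaining [43, -42, 13, -8, 15] -> smallest is -42
  Remaining [43, 13, -8, 15] -> smallest is -8
  Remaining [43, 13, 15] -> smallest is 13
  Remaining [43, 15] -> smallest is 15
  Remaining [43] -> smallest is 43
Collecting the picks in order gives the sorted list.
Final answer: [-44, -42, -8, 13, 15, 43]


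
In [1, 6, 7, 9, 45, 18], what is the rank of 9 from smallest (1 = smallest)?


Sort ascending: [1, 6, 7, 9, 18, 45]
Find 9 in the sorted list.
9 is at position 4 (1-indexed).
Final answer: 4


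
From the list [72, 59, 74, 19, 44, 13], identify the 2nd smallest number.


Sort ascending: [13, 19, 44, 59, 72, 74]
The 2nd element (1-indexed) is at index 1.
Value = 19
Final answer: 19


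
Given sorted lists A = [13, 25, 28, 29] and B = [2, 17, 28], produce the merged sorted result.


List A: [13, 25, 28, 29]
List B: [2, 17, 28]
Repeatedly compare the front elements and take the smaller:
  13 vs 2 -> take 2
  13 vs 17 -> take 13
  25 vs 17 -> take 17
  25 vs 28 -> take 25
  28 vs 28 -> take 28
  29 vs 28 -> take 28
  B is exhausted; append the rest of A: [29]
Final answer: [2, 13, 17, 25, 28, 28, 29]
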